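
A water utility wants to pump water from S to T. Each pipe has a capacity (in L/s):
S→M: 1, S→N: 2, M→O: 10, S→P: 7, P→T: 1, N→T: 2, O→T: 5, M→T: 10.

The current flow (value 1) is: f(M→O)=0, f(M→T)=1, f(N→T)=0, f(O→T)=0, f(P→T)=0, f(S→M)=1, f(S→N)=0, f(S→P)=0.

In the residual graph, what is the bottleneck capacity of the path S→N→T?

Residual capacities along the path: S→N: 2, N→T: 2.
Minimum is 2.

2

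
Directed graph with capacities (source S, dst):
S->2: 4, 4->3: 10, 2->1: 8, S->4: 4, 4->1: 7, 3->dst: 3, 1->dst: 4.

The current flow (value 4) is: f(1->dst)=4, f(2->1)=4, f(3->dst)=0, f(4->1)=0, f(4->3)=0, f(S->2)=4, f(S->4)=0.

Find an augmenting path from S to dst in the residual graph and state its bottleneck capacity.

Residual along S->4->3->dst: S->4: 4, 4->3: 10, 3->dst: 3.
Bottleneck = min = 3.

S->4->3->dst, bottleneck 3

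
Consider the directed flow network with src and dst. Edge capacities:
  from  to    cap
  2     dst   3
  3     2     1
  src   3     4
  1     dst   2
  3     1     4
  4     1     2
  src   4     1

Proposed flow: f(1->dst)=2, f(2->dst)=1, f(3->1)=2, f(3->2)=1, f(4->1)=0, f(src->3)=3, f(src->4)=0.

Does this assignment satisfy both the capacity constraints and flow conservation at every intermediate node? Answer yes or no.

Yes

Every edge has 0 ≤ f(e) ≤ cap(e).
At each intermediate node, inflow equals outflow.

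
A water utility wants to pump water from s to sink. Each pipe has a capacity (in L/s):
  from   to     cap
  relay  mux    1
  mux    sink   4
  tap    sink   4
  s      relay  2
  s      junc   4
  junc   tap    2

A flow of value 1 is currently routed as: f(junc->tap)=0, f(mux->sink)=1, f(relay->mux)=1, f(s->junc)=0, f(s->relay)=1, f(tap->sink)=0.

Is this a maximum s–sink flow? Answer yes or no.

Residual path s->junc->tap->sink has bottleneck 2 > 0.
Pushing 2 along it raises the flow to 3, so the given flow is not maximum.

No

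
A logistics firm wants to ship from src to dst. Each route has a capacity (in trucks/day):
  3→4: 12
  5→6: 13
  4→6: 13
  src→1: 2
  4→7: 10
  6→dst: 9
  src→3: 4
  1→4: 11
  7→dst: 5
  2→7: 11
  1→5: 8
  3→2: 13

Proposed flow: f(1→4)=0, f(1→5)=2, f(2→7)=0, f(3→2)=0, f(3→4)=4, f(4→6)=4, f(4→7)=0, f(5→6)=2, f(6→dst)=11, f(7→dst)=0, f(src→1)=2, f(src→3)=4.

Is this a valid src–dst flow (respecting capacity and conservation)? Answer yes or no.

Capacity violated on 6→dst: flow 11 > capacity 9.

No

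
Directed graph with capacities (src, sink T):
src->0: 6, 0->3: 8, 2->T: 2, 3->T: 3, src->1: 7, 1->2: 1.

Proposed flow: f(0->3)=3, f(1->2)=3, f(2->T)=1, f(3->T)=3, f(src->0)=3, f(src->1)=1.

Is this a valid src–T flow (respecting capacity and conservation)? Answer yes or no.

Capacity violated on 1->2: flow 3 > capacity 1.

No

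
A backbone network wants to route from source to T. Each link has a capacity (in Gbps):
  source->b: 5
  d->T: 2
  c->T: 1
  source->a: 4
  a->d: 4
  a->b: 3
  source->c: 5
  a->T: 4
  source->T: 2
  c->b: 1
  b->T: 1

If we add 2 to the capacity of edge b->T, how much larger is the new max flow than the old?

2

Original max flow = 8.
After raising cap(b->T), augmenting paths through that edge carry 2 more units.
New max flow = 10. Increase = 2.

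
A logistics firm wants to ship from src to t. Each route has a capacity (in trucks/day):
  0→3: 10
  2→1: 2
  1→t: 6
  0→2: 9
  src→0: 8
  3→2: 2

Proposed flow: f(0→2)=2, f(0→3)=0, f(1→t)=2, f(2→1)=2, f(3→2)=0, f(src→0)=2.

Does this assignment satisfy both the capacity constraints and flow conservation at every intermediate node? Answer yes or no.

Every edge has 0 ≤ f(e) ≤ cap(e).
At each intermediate node, inflow equals outflow.

Yes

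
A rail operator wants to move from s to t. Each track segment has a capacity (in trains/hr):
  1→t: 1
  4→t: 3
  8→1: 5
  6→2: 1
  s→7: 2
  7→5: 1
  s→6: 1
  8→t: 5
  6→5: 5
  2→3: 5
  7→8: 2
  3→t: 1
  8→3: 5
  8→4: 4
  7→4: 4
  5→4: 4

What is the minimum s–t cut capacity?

3

Max flow = 3 (via 2 augmenting paths).
In the residual at optimum, the set reachable from s is {s}.
Cut edges: s→6 (cap 1), s→7 (cap 2). Sum = 3.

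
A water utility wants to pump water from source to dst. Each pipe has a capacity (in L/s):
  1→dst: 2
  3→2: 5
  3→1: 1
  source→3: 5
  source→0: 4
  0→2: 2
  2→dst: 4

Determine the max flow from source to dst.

Augment source→0→2→dst: bottleneck 2. Total 2.
Augment source→3→2→dst: bottleneck 2. Total 4.
Augment source→3→1→dst: bottleneck 1. Total 5.
No augmenting path remains in the residual graph.

5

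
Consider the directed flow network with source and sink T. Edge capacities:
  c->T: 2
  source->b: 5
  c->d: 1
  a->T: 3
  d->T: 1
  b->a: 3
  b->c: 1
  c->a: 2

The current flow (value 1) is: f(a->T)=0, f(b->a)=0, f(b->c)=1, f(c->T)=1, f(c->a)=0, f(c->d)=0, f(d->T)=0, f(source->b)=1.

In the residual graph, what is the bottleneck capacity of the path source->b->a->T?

3

Residual capacities along the path: source->b: 4, b->a: 3, a->T: 3.
Minimum is 3.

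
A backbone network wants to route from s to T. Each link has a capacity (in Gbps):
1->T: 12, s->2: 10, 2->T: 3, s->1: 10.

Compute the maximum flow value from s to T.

Augment s->2->T: bottleneck 3. Total 3.
Augment s->1->T: bottleneck 10. Total 13.
No augmenting path remains in the residual graph.

13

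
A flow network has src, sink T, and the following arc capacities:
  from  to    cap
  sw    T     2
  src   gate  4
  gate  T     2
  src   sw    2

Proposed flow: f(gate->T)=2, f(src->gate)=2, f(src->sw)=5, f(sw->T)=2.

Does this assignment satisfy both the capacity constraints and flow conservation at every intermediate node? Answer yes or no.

No

Capacity violated on src->sw: flow 5 > capacity 2.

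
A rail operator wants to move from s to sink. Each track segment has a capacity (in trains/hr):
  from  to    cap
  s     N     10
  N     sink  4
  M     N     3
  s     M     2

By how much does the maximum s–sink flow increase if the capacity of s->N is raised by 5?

Original max flow = 4.
Edge s->N does not cross the min cut (source side {M, N, s}), so extra capacity there cannot help.
New max flow = 4. Increase = 0.

0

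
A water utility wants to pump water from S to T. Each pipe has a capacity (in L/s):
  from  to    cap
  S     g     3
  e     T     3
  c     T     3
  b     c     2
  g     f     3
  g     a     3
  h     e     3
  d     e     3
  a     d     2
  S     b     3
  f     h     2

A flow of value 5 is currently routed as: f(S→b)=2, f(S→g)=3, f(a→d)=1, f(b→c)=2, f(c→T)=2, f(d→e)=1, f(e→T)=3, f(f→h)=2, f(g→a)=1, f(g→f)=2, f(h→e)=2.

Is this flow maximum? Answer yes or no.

Yes

Residual reachable from S: {S, b}; T is not reachable.
Saturated cut: b→c, S→g with total capacity 5 = current flow value. Flow is maximum.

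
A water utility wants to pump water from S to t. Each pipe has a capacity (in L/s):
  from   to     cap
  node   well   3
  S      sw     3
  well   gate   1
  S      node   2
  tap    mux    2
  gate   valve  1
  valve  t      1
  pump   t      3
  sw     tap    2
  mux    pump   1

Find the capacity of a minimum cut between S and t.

2

Max flow = 2 (via 2 augmenting paths).
In the residual at optimum, the set reachable from S is {S, mux, node, sw, tap, well}.
Cut edges: mux→pump (cap 1), well→gate (cap 1). Sum = 2.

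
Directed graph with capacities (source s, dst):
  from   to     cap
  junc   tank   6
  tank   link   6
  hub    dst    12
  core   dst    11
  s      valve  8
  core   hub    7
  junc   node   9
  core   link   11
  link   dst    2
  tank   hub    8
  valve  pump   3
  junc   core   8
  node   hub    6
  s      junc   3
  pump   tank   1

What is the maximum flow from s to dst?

4

Augment s→junc→core→dst: bottleneck 3. Total 3.
Augment s→valve→pump→tank→hub→dst: bottleneck 1. Total 4.
No augmenting path remains in the residual graph.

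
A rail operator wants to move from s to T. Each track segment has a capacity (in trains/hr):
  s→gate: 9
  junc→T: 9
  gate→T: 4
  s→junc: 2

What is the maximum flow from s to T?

6

Augment s→junc→T: bottleneck 2. Total 2.
Augment s→gate→T: bottleneck 4. Total 6.
No augmenting path remains in the residual graph.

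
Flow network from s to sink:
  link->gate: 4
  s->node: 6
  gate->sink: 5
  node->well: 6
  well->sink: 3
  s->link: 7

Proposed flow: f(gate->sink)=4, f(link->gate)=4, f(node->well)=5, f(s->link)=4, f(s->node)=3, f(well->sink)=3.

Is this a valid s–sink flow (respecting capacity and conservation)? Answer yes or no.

Conservation fails at node: inflow 3 ≠ outflow 5.

No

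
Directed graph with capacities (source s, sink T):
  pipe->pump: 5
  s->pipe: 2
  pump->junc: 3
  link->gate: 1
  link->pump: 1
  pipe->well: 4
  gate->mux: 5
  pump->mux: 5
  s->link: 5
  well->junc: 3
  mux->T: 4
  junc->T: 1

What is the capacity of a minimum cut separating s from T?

Max flow = 4 (via 3 augmenting paths).
In the residual at optimum, the set reachable from s is {link, s}.
Cut edges: s->pipe (cap 2), link->gate (cap 1), link->pump (cap 1). Sum = 4.

4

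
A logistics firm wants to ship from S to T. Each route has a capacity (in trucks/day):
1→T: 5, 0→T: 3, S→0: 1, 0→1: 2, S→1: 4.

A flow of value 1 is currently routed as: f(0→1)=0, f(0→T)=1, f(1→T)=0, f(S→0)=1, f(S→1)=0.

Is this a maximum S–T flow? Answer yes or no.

No

Residual path S→1→T has bottleneck 4 > 0.
Pushing 4 along it raises the flow to 5, so the given flow is not maximum.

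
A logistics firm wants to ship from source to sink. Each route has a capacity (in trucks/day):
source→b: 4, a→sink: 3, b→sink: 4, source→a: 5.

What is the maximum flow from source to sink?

Augment source→b→sink: bottleneck 4. Total 4.
Augment source→a→sink: bottleneck 3. Total 7.
No augmenting path remains in the residual graph.

7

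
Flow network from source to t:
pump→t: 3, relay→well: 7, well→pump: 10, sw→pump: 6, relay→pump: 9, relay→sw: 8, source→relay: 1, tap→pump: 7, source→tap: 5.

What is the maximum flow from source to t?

Augment source→relay→pump→t: bottleneck 1. Total 1.
Augment source→tap→pump→t: bottleneck 2. Total 3.
No augmenting path remains in the residual graph.

3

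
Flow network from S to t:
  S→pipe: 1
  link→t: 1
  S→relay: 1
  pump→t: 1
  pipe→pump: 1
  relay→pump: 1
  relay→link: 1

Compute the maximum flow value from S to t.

2

Augment S→pipe→pump→t: bottleneck 1. Total 1.
Augment S→relay→link→t: bottleneck 1. Total 2.
No augmenting path remains in the residual graph.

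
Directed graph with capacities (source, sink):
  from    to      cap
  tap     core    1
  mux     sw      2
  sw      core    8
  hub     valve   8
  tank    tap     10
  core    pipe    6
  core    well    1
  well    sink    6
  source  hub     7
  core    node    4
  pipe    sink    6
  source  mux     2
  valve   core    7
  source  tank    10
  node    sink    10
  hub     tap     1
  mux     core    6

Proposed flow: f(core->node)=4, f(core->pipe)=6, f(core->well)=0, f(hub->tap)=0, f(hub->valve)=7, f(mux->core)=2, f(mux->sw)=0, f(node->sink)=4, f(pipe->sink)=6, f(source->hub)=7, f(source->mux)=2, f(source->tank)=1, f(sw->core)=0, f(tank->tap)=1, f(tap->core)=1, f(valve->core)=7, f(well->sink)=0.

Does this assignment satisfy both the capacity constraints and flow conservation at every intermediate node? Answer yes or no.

Yes

Every edge has 0 ≤ f(e) ≤ cap(e).
At each intermediate node, inflow equals outflow.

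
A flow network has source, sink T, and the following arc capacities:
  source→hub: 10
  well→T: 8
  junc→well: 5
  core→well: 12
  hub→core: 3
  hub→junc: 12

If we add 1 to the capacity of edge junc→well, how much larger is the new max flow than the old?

0

Original max flow = 8.
Even with extra capacity on junc→well, another cut of capacity 8 remains binding.
New max flow = 8. Increase = 0.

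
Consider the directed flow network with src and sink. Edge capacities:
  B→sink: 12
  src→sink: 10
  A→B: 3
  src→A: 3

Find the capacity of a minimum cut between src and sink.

13

Max flow = 13 (via 2 augmenting paths).
In the residual at optimum, the set reachable from src is {src}.
Cut edges: src→A (cap 3), src→sink (cap 10). Sum = 13.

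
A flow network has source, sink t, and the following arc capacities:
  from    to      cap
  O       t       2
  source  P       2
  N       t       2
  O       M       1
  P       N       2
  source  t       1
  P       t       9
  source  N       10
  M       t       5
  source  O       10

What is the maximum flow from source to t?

8

Augment source→t: bottleneck 1. Total 1.
Augment source→P→t: bottleneck 2. Total 3.
Augment source→O→t: bottleneck 2. Total 5.
Augment source→N→t: bottleneck 2. Total 7.
Augment source→O→M→t: bottleneck 1. Total 8.
No augmenting path remains in the residual graph.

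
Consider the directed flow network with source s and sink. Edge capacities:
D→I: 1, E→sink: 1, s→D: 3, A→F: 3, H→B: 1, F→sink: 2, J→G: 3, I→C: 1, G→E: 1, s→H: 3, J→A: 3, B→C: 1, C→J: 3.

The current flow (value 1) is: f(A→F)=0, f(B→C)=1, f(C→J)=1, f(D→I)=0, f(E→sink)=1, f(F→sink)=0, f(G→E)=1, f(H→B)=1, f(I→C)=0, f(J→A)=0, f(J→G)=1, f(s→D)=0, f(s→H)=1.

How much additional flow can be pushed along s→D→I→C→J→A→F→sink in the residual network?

Residual capacities along the path: s→D: 3, D→I: 1, I→C: 1, C→J: 2, J→A: 3, A→F: 3, F→sink: 2.
Minimum is 1.

1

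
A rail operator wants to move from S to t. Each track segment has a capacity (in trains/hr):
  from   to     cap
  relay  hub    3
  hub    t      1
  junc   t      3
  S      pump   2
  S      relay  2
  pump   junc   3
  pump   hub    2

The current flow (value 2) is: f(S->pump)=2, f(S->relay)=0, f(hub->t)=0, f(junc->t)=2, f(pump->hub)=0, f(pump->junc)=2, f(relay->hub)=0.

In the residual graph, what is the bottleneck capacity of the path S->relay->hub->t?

1

Residual capacities along the path: S->relay: 2, relay->hub: 3, hub->t: 1.
Minimum is 1.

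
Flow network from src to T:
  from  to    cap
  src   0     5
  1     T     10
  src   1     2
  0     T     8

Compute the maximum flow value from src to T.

7

Augment src->1->T: bottleneck 2. Total 2.
Augment src->0->T: bottleneck 5. Total 7.
No augmenting path remains in the residual graph.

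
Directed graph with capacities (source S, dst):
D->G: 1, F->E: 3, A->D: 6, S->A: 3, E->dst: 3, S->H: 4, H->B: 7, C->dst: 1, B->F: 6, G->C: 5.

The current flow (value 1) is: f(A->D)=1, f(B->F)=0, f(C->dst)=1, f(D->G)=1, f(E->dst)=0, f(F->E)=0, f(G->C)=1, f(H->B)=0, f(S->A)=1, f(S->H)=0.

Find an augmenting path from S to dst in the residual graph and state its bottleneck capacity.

S->H->B->F->E->dst, bottleneck 3

Residual along S->H->B->F->E->dst: S->H: 4, H->B: 7, B->F: 6, F->E: 3, E->dst: 3.
Bottleneck = min = 3.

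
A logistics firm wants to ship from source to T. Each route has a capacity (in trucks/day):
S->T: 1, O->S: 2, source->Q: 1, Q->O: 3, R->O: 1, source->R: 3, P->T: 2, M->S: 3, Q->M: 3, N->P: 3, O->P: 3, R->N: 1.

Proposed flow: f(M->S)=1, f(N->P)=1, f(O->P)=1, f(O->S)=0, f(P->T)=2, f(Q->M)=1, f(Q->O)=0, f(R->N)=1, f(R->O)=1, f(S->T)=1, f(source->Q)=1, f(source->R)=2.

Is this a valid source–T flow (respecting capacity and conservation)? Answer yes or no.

Every edge has 0 ≤ f(e) ≤ cap(e).
At each intermediate node, inflow equals outflow.

Yes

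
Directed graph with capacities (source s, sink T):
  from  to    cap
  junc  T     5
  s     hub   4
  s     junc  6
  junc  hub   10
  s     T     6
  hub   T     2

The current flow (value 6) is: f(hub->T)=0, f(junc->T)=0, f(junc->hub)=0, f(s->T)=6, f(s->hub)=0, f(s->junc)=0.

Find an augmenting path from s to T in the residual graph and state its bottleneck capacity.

s->junc->T, bottleneck 5

Residual along s->junc->T: s->junc: 6, junc->T: 5.
Bottleneck = min = 5.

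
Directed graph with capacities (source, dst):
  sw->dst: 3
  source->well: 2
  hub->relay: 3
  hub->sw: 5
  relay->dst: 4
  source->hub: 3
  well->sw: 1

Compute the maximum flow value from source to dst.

4

Augment source->well->sw->dst: bottleneck 1. Total 1.
Augment source->hub->sw->dst: bottleneck 2. Total 3.
Augment source->hub->relay->dst: bottleneck 1. Total 4.
No augmenting path remains in the residual graph.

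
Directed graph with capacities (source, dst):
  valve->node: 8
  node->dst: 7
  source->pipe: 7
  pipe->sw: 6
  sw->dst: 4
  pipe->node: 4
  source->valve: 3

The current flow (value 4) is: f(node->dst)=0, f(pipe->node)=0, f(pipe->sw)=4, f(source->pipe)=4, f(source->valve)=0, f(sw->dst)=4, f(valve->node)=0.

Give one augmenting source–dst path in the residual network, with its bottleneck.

Residual along source->pipe->node->dst: source->pipe: 3, pipe->node: 4, node->dst: 7.
Bottleneck = min = 3.

source->pipe->node->dst, bottleneck 3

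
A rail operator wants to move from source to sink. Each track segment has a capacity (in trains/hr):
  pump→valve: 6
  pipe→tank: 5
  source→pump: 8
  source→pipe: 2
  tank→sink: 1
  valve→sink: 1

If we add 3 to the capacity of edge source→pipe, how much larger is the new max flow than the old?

Original max flow = 2.
Edge source→pipe does not cross the min cut (source side {pipe, pump, source, tank, valve}), so extra capacity there cannot help.
New max flow = 2. Increase = 0.

0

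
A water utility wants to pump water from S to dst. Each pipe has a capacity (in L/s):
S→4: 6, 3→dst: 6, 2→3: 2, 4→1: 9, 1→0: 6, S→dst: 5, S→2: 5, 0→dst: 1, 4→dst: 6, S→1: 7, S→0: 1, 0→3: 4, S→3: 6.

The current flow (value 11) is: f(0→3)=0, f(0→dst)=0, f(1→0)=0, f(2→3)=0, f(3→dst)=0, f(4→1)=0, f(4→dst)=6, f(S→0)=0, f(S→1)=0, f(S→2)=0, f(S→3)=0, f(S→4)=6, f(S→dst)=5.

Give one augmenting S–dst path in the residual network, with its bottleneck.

S→0→dst, bottleneck 1

Residual along S→0→dst: S→0: 1, 0→dst: 1.
Bottleneck = min = 1.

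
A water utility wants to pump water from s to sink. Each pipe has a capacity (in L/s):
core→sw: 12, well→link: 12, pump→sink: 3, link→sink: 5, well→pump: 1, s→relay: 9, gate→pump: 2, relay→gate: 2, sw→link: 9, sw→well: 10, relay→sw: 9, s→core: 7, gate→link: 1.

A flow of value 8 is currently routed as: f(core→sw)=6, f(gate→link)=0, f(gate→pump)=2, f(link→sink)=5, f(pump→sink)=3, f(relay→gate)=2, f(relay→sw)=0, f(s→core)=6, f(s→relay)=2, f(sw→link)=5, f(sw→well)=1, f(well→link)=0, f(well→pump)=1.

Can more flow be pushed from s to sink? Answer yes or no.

No

Residual reachable from s: {core, link, relay, s, sw, well}; sink is not reachable.
Saturated cut: relay→gate, well→pump, link→sink with total capacity 8 = current flow value. Flow is maximum.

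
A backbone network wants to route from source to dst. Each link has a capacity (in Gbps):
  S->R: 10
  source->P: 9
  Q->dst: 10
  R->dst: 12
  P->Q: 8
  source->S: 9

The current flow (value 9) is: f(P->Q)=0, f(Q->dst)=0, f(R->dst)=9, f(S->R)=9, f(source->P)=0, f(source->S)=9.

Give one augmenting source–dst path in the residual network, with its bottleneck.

Residual along source->P->Q->dst: source->P: 9, P->Q: 8, Q->dst: 10.
Bottleneck = min = 8.

source->P->Q->dst, bottleneck 8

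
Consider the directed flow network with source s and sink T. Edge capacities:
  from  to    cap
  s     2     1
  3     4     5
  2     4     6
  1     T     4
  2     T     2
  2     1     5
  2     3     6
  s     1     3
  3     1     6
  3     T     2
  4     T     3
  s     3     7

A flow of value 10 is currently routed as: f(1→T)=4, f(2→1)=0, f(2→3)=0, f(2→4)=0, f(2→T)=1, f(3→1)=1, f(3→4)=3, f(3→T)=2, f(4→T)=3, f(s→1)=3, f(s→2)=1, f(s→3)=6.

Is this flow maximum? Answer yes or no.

Residual reachable from s: {1, 3, 4, s}; T is not reachable.
Saturated cut: s→2, 3→T, 1→T, 4→T with total capacity 10 = current flow value. Flow is maximum.

Yes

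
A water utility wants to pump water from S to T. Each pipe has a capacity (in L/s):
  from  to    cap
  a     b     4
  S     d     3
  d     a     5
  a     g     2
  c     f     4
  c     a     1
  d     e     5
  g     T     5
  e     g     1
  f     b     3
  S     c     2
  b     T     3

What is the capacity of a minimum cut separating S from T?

5

Max flow = 5 (via 4 augmenting paths).
In the residual at optimum, the set reachable from S is {S}.
Cut edges: S→d (cap 3), S→c (cap 2). Sum = 5.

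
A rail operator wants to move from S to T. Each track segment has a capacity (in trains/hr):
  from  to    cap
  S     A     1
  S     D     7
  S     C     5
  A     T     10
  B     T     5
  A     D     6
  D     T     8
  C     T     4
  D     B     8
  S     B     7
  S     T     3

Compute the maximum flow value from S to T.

20

Augment S→T: bottleneck 3. Total 3.
Augment S→A→T: bottleneck 1. Total 4.
Augment S→C→T: bottleneck 4. Total 8.
Augment S→D→T: bottleneck 7. Total 15.
Augment S→B→T: bottleneck 5. Total 20.
No augmenting path remains in the residual graph.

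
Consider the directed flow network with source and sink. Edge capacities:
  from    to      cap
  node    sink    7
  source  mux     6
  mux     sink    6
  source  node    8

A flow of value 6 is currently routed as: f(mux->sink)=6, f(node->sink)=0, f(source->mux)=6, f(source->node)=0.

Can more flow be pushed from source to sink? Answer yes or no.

Yes

Residual path source->node->sink has bottleneck 7 > 0.
Pushing 7 along it raises the flow to 13, so the given flow is not maximum.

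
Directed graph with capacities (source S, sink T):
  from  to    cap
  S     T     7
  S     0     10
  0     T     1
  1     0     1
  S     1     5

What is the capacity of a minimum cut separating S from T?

8

Max flow = 8 (via 2 augmenting paths).
In the residual at optimum, the set reachable from S is {0, 1, S}.
Cut edges: S->T (cap 7), 0->T (cap 1). Sum = 8.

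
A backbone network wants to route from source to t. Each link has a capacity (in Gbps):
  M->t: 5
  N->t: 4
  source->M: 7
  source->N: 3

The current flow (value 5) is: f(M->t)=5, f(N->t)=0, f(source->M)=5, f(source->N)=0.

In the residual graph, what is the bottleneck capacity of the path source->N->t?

Residual capacities along the path: source->N: 3, N->t: 4.
Minimum is 3.

3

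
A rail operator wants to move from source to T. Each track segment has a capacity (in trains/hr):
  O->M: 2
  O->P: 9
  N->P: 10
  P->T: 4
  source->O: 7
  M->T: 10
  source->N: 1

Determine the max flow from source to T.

Augment source->N->P->T: bottleneck 1. Total 1.
Augment source->O->P->T: bottleneck 3. Total 4.
Augment source->O->M->T: bottleneck 2. Total 6.
No augmenting path remains in the residual graph.

6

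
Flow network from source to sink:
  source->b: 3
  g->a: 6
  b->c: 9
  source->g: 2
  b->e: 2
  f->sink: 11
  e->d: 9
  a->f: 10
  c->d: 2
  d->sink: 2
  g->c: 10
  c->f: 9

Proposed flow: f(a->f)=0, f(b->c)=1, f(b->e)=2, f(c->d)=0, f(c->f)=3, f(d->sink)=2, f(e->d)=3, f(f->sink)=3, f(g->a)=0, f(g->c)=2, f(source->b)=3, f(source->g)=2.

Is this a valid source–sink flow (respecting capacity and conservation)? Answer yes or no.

No

Conservation fails at e: inflow 2 ≠ outflow 3.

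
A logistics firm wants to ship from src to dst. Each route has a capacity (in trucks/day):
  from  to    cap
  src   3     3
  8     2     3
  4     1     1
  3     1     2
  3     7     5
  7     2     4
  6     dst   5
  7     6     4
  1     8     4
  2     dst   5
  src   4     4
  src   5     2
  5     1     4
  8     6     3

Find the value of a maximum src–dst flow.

Augment src→3→7→6→dst: bottleneck 3. Total 3.
Augment src→4→1→8→2→dst: bottleneck 1. Total 4.
Augment src→5→1→8→2→dst: bottleneck 2. Total 6.
No augmenting path remains in the residual graph.

6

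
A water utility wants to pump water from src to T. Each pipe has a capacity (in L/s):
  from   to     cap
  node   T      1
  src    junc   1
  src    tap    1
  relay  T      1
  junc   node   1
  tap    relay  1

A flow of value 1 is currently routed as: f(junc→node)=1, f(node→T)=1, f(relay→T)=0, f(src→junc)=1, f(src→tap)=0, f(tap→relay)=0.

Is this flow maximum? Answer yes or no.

Residual path src→tap→relay→T has bottleneck 1 > 0.
Pushing 1 along it raises the flow to 2, so the given flow is not maximum.

No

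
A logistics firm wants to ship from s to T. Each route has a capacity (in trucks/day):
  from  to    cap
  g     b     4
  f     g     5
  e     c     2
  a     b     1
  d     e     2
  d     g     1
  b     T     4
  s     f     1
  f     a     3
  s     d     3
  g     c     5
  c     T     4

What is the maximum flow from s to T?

4

Augment s->d->e->c->T: bottleneck 2. Total 2.
Augment s->d->g->c->T: bottleneck 1. Total 3.
Augment s->f->g->c->T: bottleneck 1. Total 4.
No augmenting path remains in the residual graph.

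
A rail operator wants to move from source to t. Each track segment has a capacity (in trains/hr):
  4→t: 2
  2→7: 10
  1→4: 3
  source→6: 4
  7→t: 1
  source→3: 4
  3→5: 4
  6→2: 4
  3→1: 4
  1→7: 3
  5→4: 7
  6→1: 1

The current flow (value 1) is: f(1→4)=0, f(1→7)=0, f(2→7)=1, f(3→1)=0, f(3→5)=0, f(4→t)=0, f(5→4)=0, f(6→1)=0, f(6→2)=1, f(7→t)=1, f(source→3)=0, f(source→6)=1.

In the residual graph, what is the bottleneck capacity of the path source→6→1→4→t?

Residual capacities along the path: source→6: 3, 6→1: 1, 1→4: 3, 4→t: 2.
Minimum is 1.

1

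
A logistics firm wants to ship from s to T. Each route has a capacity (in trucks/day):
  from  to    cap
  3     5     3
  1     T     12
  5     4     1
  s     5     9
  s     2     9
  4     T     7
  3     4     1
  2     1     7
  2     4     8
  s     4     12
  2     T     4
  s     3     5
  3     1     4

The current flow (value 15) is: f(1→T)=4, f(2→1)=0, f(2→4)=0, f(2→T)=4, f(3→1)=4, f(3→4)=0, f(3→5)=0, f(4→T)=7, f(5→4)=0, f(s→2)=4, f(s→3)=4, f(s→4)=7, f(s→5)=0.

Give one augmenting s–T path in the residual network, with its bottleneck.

s→2→1→T, bottleneck 5

Residual along s→2→1→T: s→2: 5, 2→1: 7, 1→T: 8.
Bottleneck = min = 5.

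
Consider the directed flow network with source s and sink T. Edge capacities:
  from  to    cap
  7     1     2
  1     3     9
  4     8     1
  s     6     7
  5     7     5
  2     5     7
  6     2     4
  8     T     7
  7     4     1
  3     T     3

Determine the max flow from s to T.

3

Augment s->6->2->5->7->4->8->T: bottleneck 1. Total 1.
Augment s->6->2->5->7->1->3->T: bottleneck 2. Total 3.
No augmenting path remains in the residual graph.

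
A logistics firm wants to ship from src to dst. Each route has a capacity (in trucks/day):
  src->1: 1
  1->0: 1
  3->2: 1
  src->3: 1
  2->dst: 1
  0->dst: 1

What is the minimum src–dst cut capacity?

2

Max flow = 2 (via 2 augmenting paths).
In the residual at optimum, the set reachable from src is {src}.
Cut edges: src->1 (cap 1), src->3 (cap 1). Sum = 2.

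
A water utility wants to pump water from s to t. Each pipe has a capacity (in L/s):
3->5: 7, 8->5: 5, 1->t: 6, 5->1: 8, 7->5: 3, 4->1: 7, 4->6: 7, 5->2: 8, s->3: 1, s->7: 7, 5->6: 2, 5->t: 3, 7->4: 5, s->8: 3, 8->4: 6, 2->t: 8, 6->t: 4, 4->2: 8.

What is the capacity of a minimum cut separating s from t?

11

Max flow = 11 (via 5 augmenting paths).
In the residual at optimum, the set reachable from s is {s}.
Cut edges: s->3 (cap 1), s->8 (cap 3), s->7 (cap 7). Sum = 11.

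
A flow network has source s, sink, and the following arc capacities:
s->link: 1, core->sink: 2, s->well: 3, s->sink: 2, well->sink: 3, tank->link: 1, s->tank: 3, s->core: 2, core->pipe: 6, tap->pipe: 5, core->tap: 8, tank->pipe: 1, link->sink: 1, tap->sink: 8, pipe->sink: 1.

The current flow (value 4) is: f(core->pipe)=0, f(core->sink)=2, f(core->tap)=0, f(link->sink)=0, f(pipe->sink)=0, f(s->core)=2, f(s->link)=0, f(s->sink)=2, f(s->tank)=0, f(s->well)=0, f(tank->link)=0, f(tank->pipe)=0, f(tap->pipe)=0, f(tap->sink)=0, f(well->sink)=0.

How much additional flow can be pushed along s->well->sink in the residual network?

3

Residual capacities along the path: s->well: 3, well->sink: 3.
Minimum is 3.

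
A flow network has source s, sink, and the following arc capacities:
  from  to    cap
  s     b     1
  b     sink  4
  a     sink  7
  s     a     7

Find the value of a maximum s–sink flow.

8

Augment s→b→sink: bottleneck 1. Total 1.
Augment s→a→sink: bottleneck 7. Total 8.
No augmenting path remains in the residual graph.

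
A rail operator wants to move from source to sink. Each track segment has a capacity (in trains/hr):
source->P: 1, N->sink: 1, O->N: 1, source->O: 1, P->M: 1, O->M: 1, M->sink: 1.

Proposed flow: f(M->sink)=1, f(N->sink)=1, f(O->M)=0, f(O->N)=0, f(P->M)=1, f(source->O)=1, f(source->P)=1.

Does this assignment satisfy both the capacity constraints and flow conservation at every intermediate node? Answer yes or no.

Conservation fails at O: inflow 1 ≠ outflow 0.

No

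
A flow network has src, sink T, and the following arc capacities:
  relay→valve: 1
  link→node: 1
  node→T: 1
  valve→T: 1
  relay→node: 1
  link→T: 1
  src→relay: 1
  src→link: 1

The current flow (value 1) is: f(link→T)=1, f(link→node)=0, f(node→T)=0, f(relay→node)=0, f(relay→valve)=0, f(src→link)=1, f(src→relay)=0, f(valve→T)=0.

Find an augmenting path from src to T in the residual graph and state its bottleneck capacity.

src→relay→valve→T, bottleneck 1

Residual along src→relay→valve→T: src→relay: 1, relay→valve: 1, valve→T: 1.
Bottleneck = min = 1.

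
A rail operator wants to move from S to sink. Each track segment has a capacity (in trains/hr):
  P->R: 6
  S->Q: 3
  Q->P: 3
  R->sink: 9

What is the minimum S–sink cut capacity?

Max flow = 3 (via 1 augmenting path).
In the residual at optimum, the set reachable from S is {S}.
Cut edges: S->Q (cap 3). Sum = 3.

3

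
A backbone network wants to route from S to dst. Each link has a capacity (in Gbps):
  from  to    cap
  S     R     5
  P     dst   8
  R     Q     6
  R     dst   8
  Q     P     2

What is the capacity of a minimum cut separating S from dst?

Max flow = 5 (via 1 augmenting path).
In the residual at optimum, the set reachable from S is {S}.
Cut edges: S->R (cap 5). Sum = 5.

5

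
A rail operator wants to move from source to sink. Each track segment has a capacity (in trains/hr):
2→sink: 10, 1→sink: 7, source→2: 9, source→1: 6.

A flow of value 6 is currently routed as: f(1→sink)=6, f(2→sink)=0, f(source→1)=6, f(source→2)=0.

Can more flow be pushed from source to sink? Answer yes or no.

Residual path source→2→sink has bottleneck 9 > 0.
Pushing 9 along it raises the flow to 15, so the given flow is not maximum.

Yes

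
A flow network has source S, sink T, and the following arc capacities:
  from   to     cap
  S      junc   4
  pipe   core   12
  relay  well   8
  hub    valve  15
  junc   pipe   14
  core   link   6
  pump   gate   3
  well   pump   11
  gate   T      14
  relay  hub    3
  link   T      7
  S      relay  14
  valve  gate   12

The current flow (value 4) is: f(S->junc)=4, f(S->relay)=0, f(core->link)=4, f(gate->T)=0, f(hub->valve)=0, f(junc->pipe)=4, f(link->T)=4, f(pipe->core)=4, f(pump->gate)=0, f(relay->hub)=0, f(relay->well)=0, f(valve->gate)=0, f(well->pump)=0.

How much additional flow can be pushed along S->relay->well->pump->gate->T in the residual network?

Residual capacities along the path: S->relay: 14, relay->well: 8, well->pump: 11, pump->gate: 3, gate->T: 14.
Minimum is 3.

3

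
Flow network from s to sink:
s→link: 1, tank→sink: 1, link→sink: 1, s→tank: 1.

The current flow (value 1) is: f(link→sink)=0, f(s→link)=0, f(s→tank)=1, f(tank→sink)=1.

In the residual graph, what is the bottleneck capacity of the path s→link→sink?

1

Residual capacities along the path: s→link: 1, link→sink: 1.
Minimum is 1.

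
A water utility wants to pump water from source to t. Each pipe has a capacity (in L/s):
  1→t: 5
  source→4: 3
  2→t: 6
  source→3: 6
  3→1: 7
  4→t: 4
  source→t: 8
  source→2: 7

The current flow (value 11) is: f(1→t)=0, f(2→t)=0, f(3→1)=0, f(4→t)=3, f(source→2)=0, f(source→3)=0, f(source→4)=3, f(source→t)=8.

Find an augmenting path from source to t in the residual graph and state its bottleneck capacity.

Residual along source→2→t: source→2: 7, 2→t: 6.
Bottleneck = min = 6.

source→2→t, bottleneck 6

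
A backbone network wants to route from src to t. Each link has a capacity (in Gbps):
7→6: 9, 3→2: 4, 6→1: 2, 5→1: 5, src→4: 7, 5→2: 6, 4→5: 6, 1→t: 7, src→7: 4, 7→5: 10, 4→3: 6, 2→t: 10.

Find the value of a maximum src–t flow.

Augment src→7→6→1→t: bottleneck 2. Total 2.
Augment src→7→5→1→t: bottleneck 2. Total 4.
Augment src→4→5→1→t: bottleneck 3. Total 7.
Augment src→4→5→2→t: bottleneck 3. Total 10.
Augment src→4→3→2→t: bottleneck 1. Total 11.
No augmenting path remains in the residual graph.

11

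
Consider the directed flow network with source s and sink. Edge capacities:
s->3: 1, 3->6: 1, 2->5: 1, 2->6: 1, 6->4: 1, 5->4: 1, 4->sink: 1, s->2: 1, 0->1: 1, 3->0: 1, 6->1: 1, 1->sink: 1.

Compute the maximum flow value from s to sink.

Augment s->3->0->1->sink: bottleneck 1. Total 1.
Augment s->2->6->4->sink: bottleneck 1. Total 2.
No augmenting path remains in the residual graph.

2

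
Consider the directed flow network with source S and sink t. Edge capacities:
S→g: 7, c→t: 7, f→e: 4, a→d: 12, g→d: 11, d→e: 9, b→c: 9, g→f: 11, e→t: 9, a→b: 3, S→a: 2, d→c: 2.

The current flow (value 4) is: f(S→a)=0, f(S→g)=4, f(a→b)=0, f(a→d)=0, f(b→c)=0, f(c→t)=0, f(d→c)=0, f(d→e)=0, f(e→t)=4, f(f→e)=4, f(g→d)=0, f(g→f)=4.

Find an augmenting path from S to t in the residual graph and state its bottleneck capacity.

S→g→d→e→t, bottleneck 3

Residual along S→g→d→e→t: S→g: 3, g→d: 11, d→e: 9, e→t: 5.
Bottleneck = min = 3.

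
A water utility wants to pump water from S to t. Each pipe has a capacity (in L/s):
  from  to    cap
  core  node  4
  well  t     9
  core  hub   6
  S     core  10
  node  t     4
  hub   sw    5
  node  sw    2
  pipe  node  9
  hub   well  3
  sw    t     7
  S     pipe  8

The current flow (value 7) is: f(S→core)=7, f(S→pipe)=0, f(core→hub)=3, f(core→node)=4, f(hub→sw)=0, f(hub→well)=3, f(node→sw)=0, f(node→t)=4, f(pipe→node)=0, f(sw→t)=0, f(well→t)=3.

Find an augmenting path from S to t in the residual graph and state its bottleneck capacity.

S→core→hub→sw→t, bottleneck 3

Residual along S→core→hub→sw→t: S→core: 3, core→hub: 3, hub→sw: 5, sw→t: 7.
Bottleneck = min = 3.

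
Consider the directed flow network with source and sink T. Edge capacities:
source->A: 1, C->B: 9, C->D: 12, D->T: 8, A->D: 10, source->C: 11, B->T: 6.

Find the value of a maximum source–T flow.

Augment source->A->D->T: bottleneck 1. Total 1.
Augment source->C->D->T: bottleneck 7. Total 8.
Augment source->C->B->T: bottleneck 4. Total 12.
No augmenting path remains in the residual graph.

12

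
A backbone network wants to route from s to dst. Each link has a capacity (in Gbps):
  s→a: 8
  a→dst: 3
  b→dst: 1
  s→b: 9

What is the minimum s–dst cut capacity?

Max flow = 4 (via 2 augmenting paths).
In the residual at optimum, the set reachable from s is {a, b, s}.
Cut edges: b→dst (cap 1), a→dst (cap 3). Sum = 4.

4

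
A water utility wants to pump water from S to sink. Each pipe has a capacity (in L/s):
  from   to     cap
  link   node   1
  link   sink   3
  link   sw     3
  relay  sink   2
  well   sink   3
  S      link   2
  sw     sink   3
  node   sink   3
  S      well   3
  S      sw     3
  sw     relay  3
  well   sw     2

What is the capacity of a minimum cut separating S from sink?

8

Max flow = 8 (via 3 augmenting paths).
In the residual at optimum, the set reachable from S is {S}.
Cut edges: S→link (cap 2), S→well (cap 3), S→sw (cap 3). Sum = 8.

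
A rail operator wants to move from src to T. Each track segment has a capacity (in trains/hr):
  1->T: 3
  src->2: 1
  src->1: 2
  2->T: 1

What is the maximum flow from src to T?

Augment src->1->T: bottleneck 2. Total 2.
Augment src->2->T: bottleneck 1. Total 3.
No augmenting path remains in the residual graph.

3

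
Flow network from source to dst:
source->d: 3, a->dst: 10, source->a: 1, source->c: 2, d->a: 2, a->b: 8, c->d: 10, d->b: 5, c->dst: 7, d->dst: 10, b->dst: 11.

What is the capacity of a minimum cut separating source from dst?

Max flow = 6 (via 3 augmenting paths).
In the residual at optimum, the set reachable from source is {source}.
Cut edges: source->c (cap 2), source->d (cap 3), source->a (cap 1). Sum = 6.

6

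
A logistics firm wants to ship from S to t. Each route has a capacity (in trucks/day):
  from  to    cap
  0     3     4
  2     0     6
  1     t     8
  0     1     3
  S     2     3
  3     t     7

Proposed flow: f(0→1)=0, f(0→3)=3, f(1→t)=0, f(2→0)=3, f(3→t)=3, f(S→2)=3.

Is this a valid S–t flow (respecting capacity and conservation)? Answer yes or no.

Yes

Every edge has 0 ≤ f(e) ≤ cap(e).
At each intermediate node, inflow equals outflow.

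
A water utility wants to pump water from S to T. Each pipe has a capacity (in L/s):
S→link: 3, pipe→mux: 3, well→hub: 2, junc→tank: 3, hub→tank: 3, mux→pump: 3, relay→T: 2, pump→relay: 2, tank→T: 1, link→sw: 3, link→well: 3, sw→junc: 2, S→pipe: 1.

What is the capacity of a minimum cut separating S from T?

Max flow = 2 (via 2 augmenting paths).
In the residual at optimum, the set reachable from S is {S, hub, junc, link, sw, tank, well}.
Cut edges: S→pipe (cap 1), tank→T (cap 1). Sum = 2.

2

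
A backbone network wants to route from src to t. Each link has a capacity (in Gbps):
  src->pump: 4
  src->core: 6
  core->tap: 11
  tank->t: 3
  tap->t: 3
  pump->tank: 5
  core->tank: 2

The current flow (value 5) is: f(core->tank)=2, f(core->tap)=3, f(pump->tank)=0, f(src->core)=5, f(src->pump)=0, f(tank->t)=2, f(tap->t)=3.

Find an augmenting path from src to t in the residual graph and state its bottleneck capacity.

src->pump->tank->t, bottleneck 1

Residual along src->pump->tank->t: src->pump: 4, pump->tank: 5, tank->t: 1.
Bottleneck = min = 1.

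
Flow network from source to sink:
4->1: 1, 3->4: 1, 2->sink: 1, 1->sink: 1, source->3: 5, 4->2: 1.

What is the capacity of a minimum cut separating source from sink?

Max flow = 1 (via 1 augmenting path).
In the residual at optimum, the set reachable from source is {3, source}.
Cut edges: 3->4 (cap 1). Sum = 1.

1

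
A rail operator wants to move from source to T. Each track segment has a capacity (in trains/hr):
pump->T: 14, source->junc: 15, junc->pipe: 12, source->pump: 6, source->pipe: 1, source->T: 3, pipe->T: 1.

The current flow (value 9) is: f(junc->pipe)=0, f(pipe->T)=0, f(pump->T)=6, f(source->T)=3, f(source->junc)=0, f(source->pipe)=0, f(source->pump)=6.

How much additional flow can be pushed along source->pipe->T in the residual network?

1

Residual capacities along the path: source->pipe: 1, pipe->T: 1.
Minimum is 1.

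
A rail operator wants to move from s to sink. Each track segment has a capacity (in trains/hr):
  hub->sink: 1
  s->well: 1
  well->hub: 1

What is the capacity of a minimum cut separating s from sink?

1

Max flow = 1 (via 1 augmenting path).
In the residual at optimum, the set reachable from s is {s}.
Cut edges: s->well (cap 1). Sum = 1.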